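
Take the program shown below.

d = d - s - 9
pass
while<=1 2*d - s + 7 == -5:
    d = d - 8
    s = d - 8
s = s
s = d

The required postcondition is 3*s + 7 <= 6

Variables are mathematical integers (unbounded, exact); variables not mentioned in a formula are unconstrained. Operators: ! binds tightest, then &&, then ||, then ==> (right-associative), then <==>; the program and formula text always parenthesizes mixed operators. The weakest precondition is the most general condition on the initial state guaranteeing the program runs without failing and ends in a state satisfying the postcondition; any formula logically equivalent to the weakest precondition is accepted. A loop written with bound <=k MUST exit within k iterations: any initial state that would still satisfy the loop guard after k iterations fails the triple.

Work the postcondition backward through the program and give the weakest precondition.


Working backward. After the program, the postcondition 3*s + 7 <= 6 must hold; in canonical form it is 3*s <= -1.
Before s := d: 3*d <= -1
Before s := s: 3*d <= -1
Before the loop (bound <=1), unroll the exhaustion recursion (WP_0 = exit-now case; WP_j = one more guarded iteration, up to j = 1):
  WP_0: (!(2*d == s - 12)) && 3*d <= -1
  WP_1: (2*d == s - 12 ==> ((!(d == -12)) && 3*d <= 23)) && ((!(2*d == s - 12)) ==> 3*d <= -1)
So before the loop: (2*d == s - 12 ==> ((!(d == -12)) && 3*d <= 23)) && ((!(2*d == s - 12)) ==> 3*d <= -1)
Before skip: (2*d == s - 12 ==> ((!(d == -12)) && 3*d <= 23)) && ((!(2*d == s - 12)) ==> 3*d <= -1)
Before d := d - s - 9: (2*d == 3*s + 6 ==> ((!(d == s - 3)) && 3*d <= 3*s + 50)) && ((!(2*d == 3*s + 6)) ==> 3*d <= 3*s + 26)
Answer: WP = (2*d == 3*s + 6 ==> ((!(d == s - 3)) && 3*d <= 3*s + 50)) && ((!(2*d == 3*s + 6)) ==> 3*d <= 3*s + 26)


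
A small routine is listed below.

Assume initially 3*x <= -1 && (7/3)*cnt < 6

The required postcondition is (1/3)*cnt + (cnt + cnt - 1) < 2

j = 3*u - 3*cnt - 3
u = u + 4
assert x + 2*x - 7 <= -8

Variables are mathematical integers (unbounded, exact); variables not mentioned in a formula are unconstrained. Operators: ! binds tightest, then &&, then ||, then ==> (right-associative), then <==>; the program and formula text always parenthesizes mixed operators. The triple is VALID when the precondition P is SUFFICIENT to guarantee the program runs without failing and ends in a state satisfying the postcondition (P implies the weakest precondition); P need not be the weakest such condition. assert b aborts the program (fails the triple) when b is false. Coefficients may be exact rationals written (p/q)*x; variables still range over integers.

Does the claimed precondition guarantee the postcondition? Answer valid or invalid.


Working backward. After the program, the postcondition (1/3)*cnt + (cnt + cnt - 1) < 2 must hold; in canonical form it is (7/3)*cnt < 3.
Before assert x + 2*x - 7 <= -8: 3*x <= -1 && (7/3)*cnt < 3
Before u := u + 4: 3*x <= -1 && (7/3)*cnt < 3
Before j := 3*u - 3*cnt - 3: 3*x <= -1 && (7/3)*cnt < 3
The weakest precondition is 3*x <= -1 && (7/3)*cnt < 3.
Check whether 3*x <= -1 && (7/3)*cnt < 6 implies it.
Countermodel: at the initial state cnt = 2, x = -1, the precondition holds but the weakest precondition fails.
Answer: invalid


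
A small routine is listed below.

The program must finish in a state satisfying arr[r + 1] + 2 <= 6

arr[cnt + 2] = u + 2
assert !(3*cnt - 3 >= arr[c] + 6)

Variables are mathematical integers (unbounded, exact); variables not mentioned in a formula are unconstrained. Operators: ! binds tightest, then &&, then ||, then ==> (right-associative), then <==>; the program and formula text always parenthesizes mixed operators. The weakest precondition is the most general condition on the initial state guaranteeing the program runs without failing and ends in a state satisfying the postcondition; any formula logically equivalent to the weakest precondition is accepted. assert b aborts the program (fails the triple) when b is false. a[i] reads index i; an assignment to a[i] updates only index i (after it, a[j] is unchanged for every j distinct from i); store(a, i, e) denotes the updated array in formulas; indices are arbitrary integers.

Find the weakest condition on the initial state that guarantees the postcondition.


Working backward. After the program, the postcondition arr[r + 1] + 2 <= 6 must hold; in canonical form it is arr[r + 1] <= 4.
Before assert !(3*cnt - 3 >= arr[c] + 6): (!(3*cnt >= arr[c] + 9)) && arr[r + 1] <= 4
Before arr[cnt + 2] := u + 2: (!(3*cnt >= store(arr, cnt + 2, u + 2)[c] + 9)) && store(arr, cnt + 2, u + 2)[r + 1] <= 4
Answer: WP = (!(3*cnt >= store(arr, cnt + 2, u + 2)[c] + 9)) && store(arr, cnt + 2, u + 2)[r + 1] <= 4


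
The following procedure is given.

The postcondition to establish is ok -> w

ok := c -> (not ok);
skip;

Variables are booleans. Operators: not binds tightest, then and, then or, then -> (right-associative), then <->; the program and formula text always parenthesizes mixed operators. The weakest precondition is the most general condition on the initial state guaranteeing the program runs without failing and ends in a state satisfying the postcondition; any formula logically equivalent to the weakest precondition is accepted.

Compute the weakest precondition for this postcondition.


Working backward. After the program, ok -> w must hold.
Before skip: ok -> w
Before ok := c -> (not ok): (c -> (not ok)) -> w
Answer: WP = (c -> (not ok)) -> w


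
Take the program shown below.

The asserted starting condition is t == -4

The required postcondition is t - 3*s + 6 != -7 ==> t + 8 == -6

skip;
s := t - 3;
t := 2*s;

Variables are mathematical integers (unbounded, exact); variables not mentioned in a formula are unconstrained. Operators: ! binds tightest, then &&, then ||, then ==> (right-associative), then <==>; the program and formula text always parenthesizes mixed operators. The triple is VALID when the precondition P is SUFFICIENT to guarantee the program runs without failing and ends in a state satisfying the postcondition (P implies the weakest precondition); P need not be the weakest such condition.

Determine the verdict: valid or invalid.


Working backward. After the program, the postcondition t - 3*s + 6 != -7 ==> t + 8 == -6 must hold; in canonical form it is t != 3*s - 13 ==> t == -14.
Before t := 2*s: s != 13 ==> 2*s == -14
Before s := t - 3: t != 16 ==> 2*t == -8
Before skip: t != 16 ==> 2*t == -8
The weakest precondition is t != 16 ==> 2*t == -8.
Check whether t == -4 implies it.
Every state satisfying the precondition satisfies the weakest precondition: the implication holds.
Answer: valid


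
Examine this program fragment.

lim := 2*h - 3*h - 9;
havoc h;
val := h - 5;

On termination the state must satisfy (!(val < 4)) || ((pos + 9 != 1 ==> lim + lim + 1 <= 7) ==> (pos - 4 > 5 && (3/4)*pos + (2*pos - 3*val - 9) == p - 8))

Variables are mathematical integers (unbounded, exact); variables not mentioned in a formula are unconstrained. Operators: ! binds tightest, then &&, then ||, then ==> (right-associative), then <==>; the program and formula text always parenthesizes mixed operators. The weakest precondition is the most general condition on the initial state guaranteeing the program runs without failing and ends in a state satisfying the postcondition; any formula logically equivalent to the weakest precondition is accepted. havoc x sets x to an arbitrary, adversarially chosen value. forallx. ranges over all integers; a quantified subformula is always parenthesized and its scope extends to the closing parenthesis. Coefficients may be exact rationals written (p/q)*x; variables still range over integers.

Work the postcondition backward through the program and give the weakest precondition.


Working backward. After the program, the postcondition (!(val < 4)) || ((pos + 9 != 1 ==> lim + lim + 1 <= 7) ==> (pos - 4 > 5 && (3/4)*pos + (2*pos - 3*val - 9) == p - 8)) must hold; in canonical form it is (!(val < 4)) || ((pos != -8 ==> 2*lim <= 6) ==> (pos > 9 && (11/4)*pos == p + 3*val + 1)).
Before val := h - 5: (!(h < 9)) || ((pos != -8 ==> 2*lim <= 6) ==> (pos > 9 && (11/4)*pos == 3*h + p - 14))
Before havoc h: forall h_1. ((!(h_1 < 9)) || ((pos != -8 ==> 2*lim <= 6) ==> (pos > 9 && (11/4)*pos == 3*h_1 + p - 14)))
Before lim := 2*h - 3*h - 9: forall h_1. ((!(h_1 < 9)) || ((pos != -8 ==> 2*h >= -24) ==> (pos > 9 && (11/4)*pos == 3*h_1 + p - 14)))
Answer: WP = forall h_1. ((!(h_1 < 9)) || ((pos != -8 ==> 2*h >= -24) ==> (pos > 9 && (11/4)*pos == 3*h_1 + p - 14)))


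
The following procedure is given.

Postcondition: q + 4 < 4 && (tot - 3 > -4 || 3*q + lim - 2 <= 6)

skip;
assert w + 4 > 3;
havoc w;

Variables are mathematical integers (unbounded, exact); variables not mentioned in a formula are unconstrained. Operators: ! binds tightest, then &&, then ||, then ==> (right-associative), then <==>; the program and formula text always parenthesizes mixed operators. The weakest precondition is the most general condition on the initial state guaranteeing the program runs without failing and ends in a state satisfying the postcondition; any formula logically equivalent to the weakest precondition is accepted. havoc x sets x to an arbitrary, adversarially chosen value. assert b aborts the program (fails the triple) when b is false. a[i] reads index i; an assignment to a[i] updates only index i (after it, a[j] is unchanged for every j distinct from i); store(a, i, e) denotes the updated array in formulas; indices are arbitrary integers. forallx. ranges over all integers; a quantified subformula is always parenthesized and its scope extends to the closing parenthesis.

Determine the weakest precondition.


Working backward. After the program, the postcondition q + 4 < 4 && (tot - 3 > -4 || 3*q + lim - 2 <= 6) must hold; in canonical form it is q < 0 && (tot > -1 || lim + 3*q <= 8).
Before havoc w: q < 0 && (tot > -1 || lim + 3*q <= 8)
Before assert w + 4 > 3: w > -1 && q < 0 && (tot > -1 || lim + 3*q <= 8)
Before skip: w > -1 && q < 0 && (tot > -1 || lim + 3*q <= 8)
Answer: WP = w > -1 && q < 0 && (tot > -1 || lim + 3*q <= 8)


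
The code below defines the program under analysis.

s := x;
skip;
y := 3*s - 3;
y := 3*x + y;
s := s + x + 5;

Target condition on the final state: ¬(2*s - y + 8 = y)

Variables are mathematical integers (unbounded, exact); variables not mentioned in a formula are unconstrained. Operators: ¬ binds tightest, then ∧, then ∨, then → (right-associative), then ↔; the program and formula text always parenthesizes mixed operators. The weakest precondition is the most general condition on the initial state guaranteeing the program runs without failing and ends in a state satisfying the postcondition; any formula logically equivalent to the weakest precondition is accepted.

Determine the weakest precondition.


Working backward. After the program, the postcondition ¬(2*s - y + 8 = y) must hold; in canonical form it is ¬(2*s = 2*y - 8).
Before s := s + x + 5: ¬(2*s + 2*x = 2*y - 18)
Before y := 3*x + y: ¬(2*s = 4*x + 2*y - 18)
Before y := 3*s - 3: ¬(4*s + 4*x = 24)
Before skip: ¬(4*s + 4*x = 24)
Before s := x: ¬(8*x = 24)
Answer: WP = ¬(8*x = 24)


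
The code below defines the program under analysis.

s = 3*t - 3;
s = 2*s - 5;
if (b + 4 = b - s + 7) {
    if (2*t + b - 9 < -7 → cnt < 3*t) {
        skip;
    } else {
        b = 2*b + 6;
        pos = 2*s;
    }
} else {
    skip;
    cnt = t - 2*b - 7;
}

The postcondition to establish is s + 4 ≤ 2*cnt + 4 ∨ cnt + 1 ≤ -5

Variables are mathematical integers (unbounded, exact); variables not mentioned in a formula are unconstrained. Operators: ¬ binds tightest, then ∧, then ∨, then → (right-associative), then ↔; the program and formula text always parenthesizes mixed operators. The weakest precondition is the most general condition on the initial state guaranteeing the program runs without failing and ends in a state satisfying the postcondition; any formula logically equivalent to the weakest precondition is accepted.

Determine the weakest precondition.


Working backward. After the program, the postcondition s + 4 ≤ 2*cnt + 4 ∨ cnt + 1 ≤ -5 must hold; in canonical form it is s ≤ 2*cnt ∨ cnt ≤ -6.
Then branch requires ((b + 2*t < 2 → cnt < 3*t) → (s ≤ 2*cnt ∨ cnt ≤ -6)) ∧ ((¬(b + 2*t < 2 → cnt < 3*t)) → (s ≤ 2*cnt ∨ cnt ≤ -6)); else branch requires 4*b + s ≤ 2*t - 14 ∨ t ≤ 2*b + 1.
Before the if: (s = 3 → (((b + 2*t < 2 → cnt < 3*t) → (s ≤ 2*cnt ∨ cnt ≤ -6)) ∧ ((¬(b + 2*t < 2 → cnt < 3*t)) → (s ≤ 2*cnt ∨ cnt ≤ -6)))) ∧ ((¬(s = 3)) → (4*b + s ≤ 2*t - 14 ∨ t ≤ 2*b + 1))
Before s := 2*s - 5: (2*s = 8 → (((b + 2*t < 2 → cnt < 3*t) → (2*s ≤ 2*cnt + 5 ∨ cnt ≤ -6)) ∧ ((¬(b + 2*t < 2 → cnt < 3*t)) → (2*s ≤ 2*cnt + 5 ∨ cnt ≤ -6)))) ∧ ((¬(2*s = 8)) → (4*b + 2*s ≤ 2*t - 9 ∨ t ≤ 2*b + 1))
Before s := 3*t - 3: (6*t = 14 → (((b + 2*t < 2 → cnt < 3*t) → (6*t ≤ 2*cnt + 11 ∨ cnt ≤ -6)) ∧ ((¬(b + 2*t < 2 → cnt < 3*t)) → (6*t ≤ 2*cnt + 11 ∨ cnt ≤ -6)))) ∧ ((¬(6*t = 14)) → (4*b + 4*t ≤ -3 ∨ t ≤ 2*b + 1))
Answer: WP = (6*t = 14 → (((b + 2*t < 2 → cnt < 3*t) → (6*t ≤ 2*cnt + 11 ∨ cnt ≤ -6)) ∧ ((¬(b + 2*t < 2 → cnt < 3*t)) → (6*t ≤ 2*cnt + 11 ∨ cnt ≤ -6)))) ∧ ((¬(6*t = 14)) → (4*b + 4*t ≤ -3 ∨ t ≤ 2*b + 1))


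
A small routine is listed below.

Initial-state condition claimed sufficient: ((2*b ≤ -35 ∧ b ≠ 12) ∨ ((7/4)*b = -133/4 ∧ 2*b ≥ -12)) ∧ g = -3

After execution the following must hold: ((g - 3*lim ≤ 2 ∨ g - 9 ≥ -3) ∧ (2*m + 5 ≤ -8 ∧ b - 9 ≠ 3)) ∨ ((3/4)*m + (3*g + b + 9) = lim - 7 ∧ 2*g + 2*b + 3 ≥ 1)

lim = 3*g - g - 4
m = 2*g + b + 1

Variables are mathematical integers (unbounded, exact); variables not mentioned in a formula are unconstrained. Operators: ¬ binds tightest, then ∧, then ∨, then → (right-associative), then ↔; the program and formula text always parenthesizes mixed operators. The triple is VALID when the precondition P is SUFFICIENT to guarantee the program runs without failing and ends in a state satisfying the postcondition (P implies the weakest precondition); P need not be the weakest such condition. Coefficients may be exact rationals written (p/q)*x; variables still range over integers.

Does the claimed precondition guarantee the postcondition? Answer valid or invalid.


Working backward. After the program, the postcondition ((g - 3*lim ≤ 2 ∨ g - 9 ≥ -3) ∧ (2*m + 5 ≤ -8 ∧ b - 9 ≠ 3)) ∨ ((3/4)*m + (3*g + b + 9) = lim - 7 ∧ 2*g + 2*b + 3 ≥ 1) must hold; in canonical form it is ((g ≤ 3*lim + 2 ∨ g ≥ 6) ∧ 2*m ≤ -13 ∧ b ≠ 12) ∨ (b + 3*g + (3/4)*m = lim - 16 ∧ 2*b + 2*g ≥ -2).
Before m := 2*g + b + 1: ((g ≤ 3*lim + 2 ∨ g ≥ 6) ∧ 2*b + 4*g ≤ -15 ∧ b ≠ 12) ∨ ((7/4)*b + (9/2)*g = lim - 67/4 ∧ 2*b + 2*g ≥ -2)
Before lim := 3*g - g - 4: ((5*g ≥ 10 ∨ g ≥ 6) ∧ 2*b + 4*g ≤ -15 ∧ b ≠ 12) ∨ ((7/4)*b + (5/2)*g = -83/4 ∧ 2*b + 2*g ≥ -2)
The weakest precondition is ((5*g ≥ 10 ∨ g ≥ 6) ∧ 2*b + 4*g ≤ -15 ∧ b ≠ 12) ∨ ((7/4)*b + (5/2)*g = -83/4 ∧ 2*b + 2*g ≥ -2).
Check whether ((2*b ≤ -35 ∧ b ≠ 12) ∨ ((7/4)*b = -133/4 ∧ 2*b ≥ -12)) ∧ g = -3 implies it.
Countermodel: at the initial state b = -18, g = -3, the precondition holds but the weakest precondition fails.
Answer: invalid


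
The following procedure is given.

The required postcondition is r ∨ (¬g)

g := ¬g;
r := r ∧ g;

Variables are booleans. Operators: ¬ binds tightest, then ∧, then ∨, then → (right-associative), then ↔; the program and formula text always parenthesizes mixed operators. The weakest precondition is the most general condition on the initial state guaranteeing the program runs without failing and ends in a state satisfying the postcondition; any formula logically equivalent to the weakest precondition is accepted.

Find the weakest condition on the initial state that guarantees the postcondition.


Working backward. After the program, r ∨ (¬g) must hold.
Before r := r ∧ g: (r ∧ g) ∨ (¬g)
Before g := ¬g: (r ∧ (¬g)) ∨ g
Answer: WP = (r ∧ (¬g)) ∨ g


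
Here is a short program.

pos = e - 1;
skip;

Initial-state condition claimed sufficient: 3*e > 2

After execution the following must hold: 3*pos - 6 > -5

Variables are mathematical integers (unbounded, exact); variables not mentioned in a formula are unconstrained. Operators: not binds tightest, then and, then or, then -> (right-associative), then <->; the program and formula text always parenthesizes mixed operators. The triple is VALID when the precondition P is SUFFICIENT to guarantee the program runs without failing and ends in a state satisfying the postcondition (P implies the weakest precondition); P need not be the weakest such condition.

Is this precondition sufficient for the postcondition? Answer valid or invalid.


Working backward. After the program, the postcondition 3*pos - 6 > -5 must hold; in canonical form it is 3*pos > 1.
Before skip: 3*pos > 1
Before pos := e - 1: 3*e > 4
The weakest precondition is 3*e > 4.
Check whether 3*e > 2 implies it.
Countermodel: at the initial state e = 1, the precondition holds but the weakest precondition fails.
Answer: invalid


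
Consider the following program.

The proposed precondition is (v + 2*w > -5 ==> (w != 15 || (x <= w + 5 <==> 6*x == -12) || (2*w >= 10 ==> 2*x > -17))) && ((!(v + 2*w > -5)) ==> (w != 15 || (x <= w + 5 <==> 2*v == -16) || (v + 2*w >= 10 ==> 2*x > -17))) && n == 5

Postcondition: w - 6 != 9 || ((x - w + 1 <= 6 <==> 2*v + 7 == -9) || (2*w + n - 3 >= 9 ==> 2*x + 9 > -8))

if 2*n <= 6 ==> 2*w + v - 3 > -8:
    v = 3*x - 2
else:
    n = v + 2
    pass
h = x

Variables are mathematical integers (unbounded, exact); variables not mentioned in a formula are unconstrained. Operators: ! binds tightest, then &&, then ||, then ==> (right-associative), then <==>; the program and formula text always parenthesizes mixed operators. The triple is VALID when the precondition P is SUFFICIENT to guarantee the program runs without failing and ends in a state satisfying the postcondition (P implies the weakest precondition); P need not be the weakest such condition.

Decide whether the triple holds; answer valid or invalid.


Working backward. After the program, the postcondition w - 6 != 9 || ((x - w + 1 <= 6 <==> 2*v + 7 == -9) || (2*w + n - 3 >= 9 ==> 2*x + 9 > -8)) must hold; in canonical form it is w != 15 || (x <= w + 5 <==> 2*v == -16) || (n + 2*w >= 12 ==> 2*x > -17).
Before h := x: w != 15 || (x <= w + 5 <==> 2*v == -16) || (n + 2*w >= 12 ==> 2*x > -17)
Then branch requires w != 15 || (x <= w + 5 <==> 6*x == -12) || (n + 2*w >= 12 ==> 2*x > -17); else branch requires w != 15 || (x <= w + 5 <==> 2*v == -16) || (v + 2*w >= 10 ==> 2*x > -17).
Before the if: ((2*n <= 6 ==> v + 2*w > -5) ==> (w != 15 || (x <= w + 5 <==> 6*x == -12) || (n + 2*w >= 12 ==> 2*x > -17))) && ((!(2*n <= 6 ==> v + 2*w > -5)) ==> (w != 15 || (x <= w + 5 <==> 2*v == -16) || (v + 2*w >= 10 ==> 2*x > -17)))
The weakest precondition is ((2*n <= 6 ==> v + 2*w > -5) ==> (w != 15 || (x <= w + 5 <==> 6*x == -12) || (n + 2*w >= 12 ==> 2*x > -17))) && ((!(2*n <= 6 ==> v + 2*w > -5)) ==> (w != 15 || (x <= w + 5 <==> 2*v == -16) || (v + 2*w >= 10 ==> 2*x > -17))).
Check whether (v + 2*w > -5 ==> (w != 15 || (x <= w + 5 <==> 6*x == -12) || (2*w >= 10 ==> 2*x > -17))) && ((!(v + 2*w > -5)) ==> (w != 15 || (x <= w + 5 <==> 2*v == -16) || (v + 2*w >= 10 ==> 2*x > -17))) && n == 5 implies it.
Countermodel: at the initial state n = 5, v = -35, w = 15, x = -9, the precondition holds but the weakest precondition fails.
Answer: invalid


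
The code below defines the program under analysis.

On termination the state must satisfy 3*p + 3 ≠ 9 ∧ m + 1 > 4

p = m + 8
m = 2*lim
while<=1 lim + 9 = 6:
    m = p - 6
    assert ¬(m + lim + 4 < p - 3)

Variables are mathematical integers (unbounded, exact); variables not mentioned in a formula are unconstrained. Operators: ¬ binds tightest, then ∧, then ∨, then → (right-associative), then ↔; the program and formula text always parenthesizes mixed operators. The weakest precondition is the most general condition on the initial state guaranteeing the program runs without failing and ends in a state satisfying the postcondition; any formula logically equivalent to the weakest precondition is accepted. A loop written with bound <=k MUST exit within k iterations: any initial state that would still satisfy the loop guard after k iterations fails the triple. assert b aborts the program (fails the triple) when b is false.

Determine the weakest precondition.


Working backward. After the program, the postcondition 3*p + 3 ≠ 9 ∧ m + 1 > 4 must hold; in canonical form it is 3*p ≠ 6 ∧ m > 3.
Before the loop (bound <=1), unroll the exhaustion recursion (WP_0 = exit-now case; WP_j = one more guarded iteration, up to j = 1):
  WP_0: (¬(lim = -3)) ∧ 3*p ≠ 6 ∧ m > 3
  WP_1: (lim = -3 → ((¬(lim < -1)) ∧ (¬(lim = -3)) ∧ 3*p ≠ 6 ∧ p > 9)) ∧ ((¬(lim = -3)) → (3*p ≠ 6 ∧ m > 3))
So before the loop: (lim = -3 → ((¬(lim < -1)) ∧ (¬(lim = -3)) ∧ 3*p ≠ 6 ∧ p > 9)) ∧ ((¬(lim = -3)) → (3*p ≠ 6 ∧ m > 3))
Before m := 2*lim: (lim = -3 → ((¬(lim < -1)) ∧ (¬(lim = -3)) ∧ 3*p ≠ 6 ∧ p > 9)) ∧ ((¬(lim = -3)) → (3*p ≠ 6 ∧ 2*lim > 3))
Before p := m + 8: (lim = -3 → ((¬(lim < -1)) ∧ (¬(lim = -3)) ∧ 3*m ≠ -18 ∧ m > 1)) ∧ ((¬(lim = -3)) → (3*m ≠ -18 ∧ 2*lim > 3))
Answer: WP = (lim = -3 → ((¬(lim < -1)) ∧ (¬(lim = -3)) ∧ 3*m ≠ -18 ∧ m > 1)) ∧ ((¬(lim = -3)) → (3*m ≠ -18 ∧ 2*lim > 3))


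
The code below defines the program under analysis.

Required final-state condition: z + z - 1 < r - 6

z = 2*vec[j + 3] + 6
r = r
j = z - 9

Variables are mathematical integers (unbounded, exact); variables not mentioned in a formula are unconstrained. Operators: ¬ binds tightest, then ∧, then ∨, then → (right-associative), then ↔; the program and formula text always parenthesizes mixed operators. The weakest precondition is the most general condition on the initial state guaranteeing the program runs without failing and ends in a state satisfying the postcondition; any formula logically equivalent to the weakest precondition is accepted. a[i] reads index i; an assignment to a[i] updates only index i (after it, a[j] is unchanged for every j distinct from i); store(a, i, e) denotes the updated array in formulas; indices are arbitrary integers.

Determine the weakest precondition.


Working backward. After the program, the postcondition z + z - 1 < r - 6 must hold; in canonical form it is 2*z < r - 5.
Before j := z - 9: 2*z < r - 5
Before r := r: 2*z < r - 5
Before z := 2*vec[j + 3] + 6: 4*vec[j + 3] < r - 17
Answer: WP = 4*vec[j + 3] < r - 17


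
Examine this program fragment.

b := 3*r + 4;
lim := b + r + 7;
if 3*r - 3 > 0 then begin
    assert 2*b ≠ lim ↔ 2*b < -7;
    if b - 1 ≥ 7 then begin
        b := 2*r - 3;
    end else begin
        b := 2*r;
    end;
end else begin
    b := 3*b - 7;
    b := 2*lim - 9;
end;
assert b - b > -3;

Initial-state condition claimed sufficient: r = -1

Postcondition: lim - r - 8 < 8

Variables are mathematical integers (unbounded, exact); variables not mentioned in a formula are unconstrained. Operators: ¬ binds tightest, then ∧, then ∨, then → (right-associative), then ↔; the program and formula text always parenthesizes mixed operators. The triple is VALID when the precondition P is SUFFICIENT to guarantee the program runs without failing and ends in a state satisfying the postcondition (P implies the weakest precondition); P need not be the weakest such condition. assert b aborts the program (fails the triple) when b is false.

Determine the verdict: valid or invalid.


Working backward. After the program, the postcondition lim - r - 8 < 8 must hold; in canonical form it is lim < r + 16.
Before assert b - b > -3: lim < r + 16
Then branch requires (2*b ≠ lim ↔ 2*b < -7) ∧ (b ≥ 8 → lim < r + 16) ∧ ((¬(b ≥ 8)) → lim < r + 16); else branch requires lim < r + 16.
Before the if: (3*r > 3 → ((2*b ≠ lim ↔ 2*b < -7) ∧ (b ≥ 8 → lim < r + 16) ∧ ((¬(b ≥ 8)) → lim < r + 16))) ∧ ((¬(3*r > 3)) → lim < r + 16)
Before lim := b + r + 7: (3*r > 3 → ((b ≠ r + 7 ↔ 2*b < -7) ∧ (b ≥ 8 → b < 9) ∧ ((¬(b ≥ 8)) → b < 9))) ∧ ((¬(3*r > 3)) → b < 9)
Before b := 3*r + 4: (3*r > 3 → ((2*r ≠ 3 ↔ 6*r < -15) ∧ (3*r ≥ 4 → 3*r < 5) ∧ ((¬(3*r ≥ 4)) → 3*r < 5))) ∧ ((¬(3*r > 3)) → 3*r < 5)
The weakest precondition is (3*r > 3 → ((2*r ≠ 3 ↔ 6*r < -15) ∧ (3*r ≥ 4 → 3*r < 5) ∧ ((¬(3*r ≥ 4)) → 3*r < 5))) ∧ ((¬(3*r > 3)) → 3*r < 5).
Check whether r = -1 implies it.
Every state satisfying the precondition satisfies the weakest precondition: the implication holds.
Answer: valid


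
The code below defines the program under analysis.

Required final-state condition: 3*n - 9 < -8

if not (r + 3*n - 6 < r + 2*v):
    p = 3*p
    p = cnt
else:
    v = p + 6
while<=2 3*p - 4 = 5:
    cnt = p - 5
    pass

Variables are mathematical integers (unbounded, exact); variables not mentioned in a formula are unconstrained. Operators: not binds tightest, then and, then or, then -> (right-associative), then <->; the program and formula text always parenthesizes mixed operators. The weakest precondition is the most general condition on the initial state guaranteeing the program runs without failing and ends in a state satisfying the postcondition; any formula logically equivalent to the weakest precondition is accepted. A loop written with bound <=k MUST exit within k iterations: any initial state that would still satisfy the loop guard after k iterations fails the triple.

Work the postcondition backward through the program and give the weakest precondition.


Working backward. After the program, the postcondition 3*n - 9 < -8 must hold; in canonical form it is 3*n < 1.
Before the loop (bound <=2), unroll the exhaustion recursion (WP_0 = exit-now case; WP_j = one more guarded iteration, up to j = 2):
  WP_0: (not (3*p = 9)) and 3*n < 1
  WP_1: (3*p = 9 -> ((not (3*p = 9)) and 3*n < 1)) and ((not (3*p = 9)) -> 3*n < 1)
  WP_2: (3*p = 9 -> ((3*p = 9 -> ((not (3*p = 9)) and 3*n < 1)) and ((not (3*p = 9)) -> 3*n < 1))) and ((not (3*p = 9)) -> 3*n < 1)
So before the loop: (3*p = 9 -> ((3*p = 9 -> ((not (3*p = 9)) and 3*n < 1)) and ((not (3*p = 9)) -> 3*n < 1))) and ((not (3*p = 9)) -> 3*n < 1)
Then branch requires (3*cnt = 9 -> ((3*cnt = 9 -> ((not (3*cnt = 9)) and 3*n < 1)) and ((not (3*cnt = 9)) -> 3*n < 1))) and ((not (3*cnt = 9)) -> 3*n < 1); else branch requires (3*p = 9 -> ((3*p = 9 -> ((not (3*p = 9)) and 3*n < 1)) and ((not (3*p = 9)) -> 3*n < 1))) and ((not (3*p = 9)) -> 3*n < 1).
Before the if: ((not (3*n < 2*v + 6)) -> ((3*cnt = 9 -> ((3*cnt = 9 -> ((not (3*cnt = 9)) and 3*n < 1)) and ((not (3*cnt = 9)) -> 3*n < 1))) and ((not (3*cnt = 9)) -> 3*n < 1))) and (3*n < 2*v + 6 -> ((3*p = 9 -> ((3*p = 9 -> ((not (3*p = 9)) and 3*n < 1)) and ((not (3*p = 9)) -> 3*n < 1))) and ((not (3*p = 9)) -> 3*n < 1)))
Answer: WP = ((not (3*n < 2*v + 6)) -> ((3*cnt = 9 -> ((3*cnt = 9 -> ((not (3*cnt = 9)) and 3*n < 1)) and ((not (3*cnt = 9)) -> 3*n < 1))) and ((not (3*cnt = 9)) -> 3*n < 1))) and (3*n < 2*v + 6 -> ((3*p = 9 -> ((3*p = 9 -> ((not (3*p = 9)) and 3*n < 1)) and ((not (3*p = 9)) -> 3*n < 1))) and ((not (3*p = 9)) -> 3*n < 1)))


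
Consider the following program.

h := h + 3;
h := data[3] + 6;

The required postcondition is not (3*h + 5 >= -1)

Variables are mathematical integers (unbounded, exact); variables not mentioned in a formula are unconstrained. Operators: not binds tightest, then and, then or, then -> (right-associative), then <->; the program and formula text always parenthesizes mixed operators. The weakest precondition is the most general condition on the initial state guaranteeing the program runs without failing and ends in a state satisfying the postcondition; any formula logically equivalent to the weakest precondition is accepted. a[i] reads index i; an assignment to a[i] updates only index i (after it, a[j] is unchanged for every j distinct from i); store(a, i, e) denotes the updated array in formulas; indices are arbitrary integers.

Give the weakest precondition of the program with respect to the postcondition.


Working backward. After the program, the postcondition not (3*h + 5 >= -1) must hold; in canonical form it is not (3*h >= -6).
Before h := data[3] + 6: not (3*data[3] >= -24)
Before h := h + 3: not (3*data[3] >= -24)
Answer: WP = not (3*data[3] >= -24)


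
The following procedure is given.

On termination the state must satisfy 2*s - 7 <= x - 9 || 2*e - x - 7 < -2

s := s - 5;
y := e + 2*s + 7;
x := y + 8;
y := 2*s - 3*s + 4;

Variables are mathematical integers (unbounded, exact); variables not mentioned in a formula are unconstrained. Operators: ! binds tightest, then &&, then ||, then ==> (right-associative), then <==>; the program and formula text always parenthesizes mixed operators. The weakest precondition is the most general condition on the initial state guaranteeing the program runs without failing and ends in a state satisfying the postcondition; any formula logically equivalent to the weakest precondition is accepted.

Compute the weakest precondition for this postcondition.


Working backward. After the program, the postcondition 2*s - 7 <= x - 9 || 2*e - x - 7 < -2 must hold; in canonical form it is 2*s <= x - 2 || 2*e < x + 5.
Before y := 2*s - 3*s + 4: 2*s <= x - 2 || 2*e < x + 5
Before x := y + 8: 2*s <= y + 6 || 2*e < y + 13
Before y := e + 2*s + 7: e >= -13 || e < 2*s + 20
Before s := s - 5: e >= -13 || e < 2*s + 10
Answer: WP = e >= -13 || e < 2*s + 10


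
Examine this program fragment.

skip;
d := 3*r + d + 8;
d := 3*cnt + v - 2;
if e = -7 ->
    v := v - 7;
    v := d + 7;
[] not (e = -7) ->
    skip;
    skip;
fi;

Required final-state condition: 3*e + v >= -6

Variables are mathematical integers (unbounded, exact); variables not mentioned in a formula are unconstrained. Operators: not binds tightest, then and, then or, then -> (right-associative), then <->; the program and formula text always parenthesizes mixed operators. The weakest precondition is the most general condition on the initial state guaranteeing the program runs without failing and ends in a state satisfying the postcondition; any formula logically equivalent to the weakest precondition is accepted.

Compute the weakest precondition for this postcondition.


Working backward. After the program, 3*e + v >= -6 must hold.
Then branch requires d + 3*e >= -13; else branch requires 3*e + v >= -6.
Before the if: (e = -7 -> d + 3*e >= -13) and ((not (e = -7)) -> 3*e + v >= -6)
Before d := 3*cnt + v - 2: (e = -7 -> 3*cnt + 3*e + v >= -11) and ((not (e = -7)) -> 3*e + v >= -6)
Before d := 3*r + d + 8: (e = -7 -> 3*cnt + 3*e + v >= -11) and ((not (e = -7)) -> 3*e + v >= -6)
Before skip: (e = -7 -> 3*cnt + 3*e + v >= -11) and ((not (e = -7)) -> 3*e + v >= -6)
Answer: WP = (e = -7 -> 3*cnt + 3*e + v >= -11) and ((not (e = -7)) -> 3*e + v >= -6)


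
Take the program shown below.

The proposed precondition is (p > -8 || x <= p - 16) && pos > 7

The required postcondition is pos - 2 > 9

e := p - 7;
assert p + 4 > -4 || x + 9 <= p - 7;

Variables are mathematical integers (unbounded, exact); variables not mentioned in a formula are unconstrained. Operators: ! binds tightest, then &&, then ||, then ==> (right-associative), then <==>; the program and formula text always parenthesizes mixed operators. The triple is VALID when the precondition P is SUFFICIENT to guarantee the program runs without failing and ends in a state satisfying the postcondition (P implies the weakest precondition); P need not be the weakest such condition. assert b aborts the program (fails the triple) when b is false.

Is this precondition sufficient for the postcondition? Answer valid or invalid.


Working backward. After the program, the postcondition pos - 2 > 9 must hold; in canonical form it is pos > 11.
Before assert p + 4 > -4 || x + 9 <= p - 7: (p > -8 || x <= p - 16) && pos > 11
Before e := p - 7: (p > -8 || x <= p - 16) && pos > 11
The weakest precondition is (p > -8 || x <= p - 16) && pos > 11.
Check whether (p > -8 || x <= p - 16) && pos > 7 implies it.
Countermodel: at the initial state p = -7, pos = 8, x = -22, the precondition holds but the weakest precondition fails.
Answer: invalid


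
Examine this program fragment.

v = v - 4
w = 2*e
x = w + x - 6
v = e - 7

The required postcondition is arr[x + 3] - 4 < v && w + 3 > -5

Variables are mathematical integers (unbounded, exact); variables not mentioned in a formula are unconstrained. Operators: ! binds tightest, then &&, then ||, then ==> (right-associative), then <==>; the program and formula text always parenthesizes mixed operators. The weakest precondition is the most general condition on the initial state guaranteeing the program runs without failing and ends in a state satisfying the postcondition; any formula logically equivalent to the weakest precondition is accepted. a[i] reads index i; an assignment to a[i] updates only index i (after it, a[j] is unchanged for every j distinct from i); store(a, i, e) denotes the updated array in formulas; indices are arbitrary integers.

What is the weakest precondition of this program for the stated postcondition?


Working backward. After the program, the postcondition arr[x + 3] - 4 < v && w + 3 > -5 must hold; in canonical form it is arr[x + 3] < v + 4 && w > -8.
Before v := e - 7: arr[x + 3] < e - 3 && w > -8
Before x := w + x - 6: arr[w + x - 3] < e - 3 && w > -8
Before w := 2*e: arr[2*e + x - 3] < e - 3 && 2*e > -8
Before v := v - 4: arr[2*e + x - 3] < e - 3 && 2*e > -8
Answer: WP = arr[2*e + x - 3] < e - 3 && 2*e > -8


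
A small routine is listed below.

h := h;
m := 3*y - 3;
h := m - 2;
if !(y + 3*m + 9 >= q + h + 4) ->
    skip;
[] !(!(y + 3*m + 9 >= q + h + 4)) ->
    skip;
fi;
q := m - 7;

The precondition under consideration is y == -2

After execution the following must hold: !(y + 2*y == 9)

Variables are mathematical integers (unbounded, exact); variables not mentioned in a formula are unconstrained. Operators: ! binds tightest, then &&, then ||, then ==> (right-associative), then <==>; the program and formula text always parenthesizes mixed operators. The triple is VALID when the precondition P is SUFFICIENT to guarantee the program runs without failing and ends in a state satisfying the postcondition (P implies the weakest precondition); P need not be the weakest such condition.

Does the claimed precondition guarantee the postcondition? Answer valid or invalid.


Working backward. After the program, the postcondition !(y + 2*y == 9) must hold; in canonical form it is !(3*y == 9).
Before q := m - 7: !(3*y == 9)
Then branch requires !(3*y == 9); else branch requires !(3*y == 9).
Before the if: ((!(3*m + y >= h + q - 5)) ==> (!(3*y == 9))) && (3*m + y >= h + q - 5 ==> (!(3*y == 9)))
Before h := m - 2: ((!(2*m + y >= q - 7)) ==> (!(3*y == 9))) && (2*m + y >= q - 7 ==> (!(3*y == 9)))
Before m := 3*y - 3: ((!(7*y >= q - 1)) ==> (!(3*y == 9))) && (7*y >= q - 1 ==> (!(3*y == 9)))
Before h := h: ((!(7*y >= q - 1)) ==> (!(3*y == 9))) && (7*y >= q - 1 ==> (!(3*y == 9)))
The weakest precondition is ((!(7*y >= q - 1)) ==> (!(3*y == 9))) && (7*y >= q - 1 ==> (!(3*y == 9))).
Check whether y == -2 implies it.
Every state satisfying the precondition satisfies the weakest precondition: the implication holds.
Answer: valid


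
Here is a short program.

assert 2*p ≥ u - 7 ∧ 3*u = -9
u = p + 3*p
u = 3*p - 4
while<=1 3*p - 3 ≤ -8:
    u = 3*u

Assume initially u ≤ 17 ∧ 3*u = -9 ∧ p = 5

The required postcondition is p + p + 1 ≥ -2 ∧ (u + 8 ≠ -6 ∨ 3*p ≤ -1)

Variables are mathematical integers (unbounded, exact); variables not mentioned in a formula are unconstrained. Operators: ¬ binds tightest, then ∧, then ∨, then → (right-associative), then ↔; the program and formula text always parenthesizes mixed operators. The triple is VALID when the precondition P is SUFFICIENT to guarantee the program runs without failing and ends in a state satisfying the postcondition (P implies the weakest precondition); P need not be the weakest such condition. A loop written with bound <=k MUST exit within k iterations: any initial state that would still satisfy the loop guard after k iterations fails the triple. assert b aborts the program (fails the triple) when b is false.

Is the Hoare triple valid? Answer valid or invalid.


Working backward. After the program, the postcondition p + p + 1 ≥ -2 ∧ (u + 8 ≠ -6 ∨ 3*p ≤ -1) must hold; in canonical form it is 2*p ≥ -3 ∧ (u ≠ -14 ∨ 3*p ≤ -1).
Before the loop (bound <=1), unroll the exhaustion recursion (WP_0 = exit-now case; WP_j = one more guarded iteration, up to j = 1):
  WP_0: (¬(3*p ≤ -5)) ∧ 2*p ≥ -3 ∧ (u ≠ -14 ∨ 3*p ≤ -1)
  WP_1: (3*p ≤ -5 → ((¬(3*p ≤ -5)) ∧ 2*p ≥ -3 ∧ (3*u ≠ -14 ∨ 3*p ≤ -1))) ∧ ((¬(3*p ≤ -5)) → (2*p ≥ -3 ∧ (u ≠ -14 ∨ 3*p ≤ -1)))
So before the loop: (3*p ≤ -5 → ((¬(3*p ≤ -5)) ∧ 2*p ≥ -3 ∧ (3*u ≠ -14 ∨ 3*p ≤ -1))) ∧ ((¬(3*p ≤ -5)) → (2*p ≥ -3 ∧ (u ≠ -14 ∨ 3*p ≤ -1)))
Before u := 3*p - 4: (3*p ≤ -5 → ((¬(3*p ≤ -5)) ∧ 2*p ≥ -3 ∧ (9*p ≠ -2 ∨ 3*p ≤ -1))) ∧ ((¬(3*p ≤ -5)) → (2*p ≥ -3 ∧ (3*p ≠ -10 ∨ 3*p ≤ -1)))
Before u := p + 3*p: (3*p ≤ -5 → ((¬(3*p ≤ -5)) ∧ 2*p ≥ -3 ∧ (9*p ≠ -2 ∨ 3*p ≤ -1))) ∧ ((¬(3*p ≤ -5)) → (2*p ≥ -3 ∧ (3*p ≠ -10 ∨ 3*p ≤ -1)))
Before assert 2*p ≥ u - 7 ∧ 3*u = -9: 2*p ≥ u - 7 ∧ 3*u = -9 ∧ (3*p ≤ -5 → ((¬(3*p ≤ -5)) ∧ 2*p ≥ -3 ∧ (9*p ≠ -2 ∨ 3*p ≤ -1))) ∧ ((¬(3*p ≤ -5)) → (2*p ≥ -3 ∧ (3*p ≠ -10 ∨ 3*p ≤ -1)))
The weakest precondition is 2*p ≥ u - 7 ∧ 3*u = -9 ∧ (3*p ≤ -5 → ((¬(3*p ≤ -5)) ∧ 2*p ≥ -3 ∧ (9*p ≠ -2 ∨ 3*p ≤ -1))) ∧ ((¬(3*p ≤ -5)) → (2*p ≥ -3 ∧ (3*p ≠ -10 ∨ 3*p ≤ -1))).
Check whether u ≤ 17 ∧ 3*u = -9 ∧ p = 5 implies it.
Every state satisfying the precondition satisfies the weakest precondition: the implication holds.
Answer: valid


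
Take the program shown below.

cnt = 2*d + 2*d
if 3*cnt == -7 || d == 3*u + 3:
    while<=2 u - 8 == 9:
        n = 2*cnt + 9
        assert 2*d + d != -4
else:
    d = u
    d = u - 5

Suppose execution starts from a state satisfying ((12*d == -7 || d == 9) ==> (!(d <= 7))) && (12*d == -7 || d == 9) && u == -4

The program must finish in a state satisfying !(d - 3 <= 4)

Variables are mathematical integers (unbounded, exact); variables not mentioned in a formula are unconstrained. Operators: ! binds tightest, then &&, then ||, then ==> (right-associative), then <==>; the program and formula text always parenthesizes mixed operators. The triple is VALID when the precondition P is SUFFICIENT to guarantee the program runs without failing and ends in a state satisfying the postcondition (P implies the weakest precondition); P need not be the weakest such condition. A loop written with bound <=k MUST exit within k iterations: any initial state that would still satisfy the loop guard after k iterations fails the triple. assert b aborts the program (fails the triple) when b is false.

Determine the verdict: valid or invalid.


Working backward. After the program, the postcondition !(d - 3 <= 4) must hold; in canonical form it is !(d <= 7).
Then branch requires (u == 17 ==> (3*d != -4 && (u == 17 ==> (3*d != -4 && (!(u == 17)) && (!(d <= 7)))) && ((!(u == 17)) ==> (!(d <= 7))))) && ((!(u == 17)) ==> (!(d <= 7))); else branch requires !(u <= 12).
Before the if: ((3*cnt == -7 || d == 3*u + 3) ==> ((u == 17 ==> (3*d != -4 && (u == 17 ==> (3*d != -4 && (!(u == 17)) && (!(d <= 7)))) && ((!(u == 17)) ==> (!(d <= 7))))) && ((!(u == 17)) ==> (!(d <= 7))))) && ((!(3*cnt == -7 || d == 3*u + 3)) ==> (!(u <= 12)))
Before cnt := 2*d + 2*d: ((12*d == -7 || d == 3*u + 3) ==> ((u == 17 ==> (3*d != -4 && (u == 17 ==> (3*d != -4 && (!(u == 17)) && (!(d <= 7)))) && ((!(u == 17)) ==> (!(d <= 7))))) && ((!(u == 17)) ==> (!(d <= 7))))) && ((!(12*d == -7 || d == 3*u + 3)) ==> (!(u <= 12)))
The weakest precondition is ((12*d == -7 || d == 3*u + 3) ==> ((u == 17 ==> (3*d != -4 && (u == 17 ==> (3*d != -4 && (!(u == 17)) && (!(d <= 7)))) && ((!(u == 17)) ==> (!(d <= 7))))) && ((!(u == 17)) ==> (!(d <= 7))))) && ((!(12*d == -7 || d == 3*u + 3)) ==> (!(u <= 12))).
Check whether ((12*d == -7 || d == 9) ==> (!(d <= 7))) && (12*d == -7 || d == 9) && u == -4 implies it.
Countermodel: at the initial state d = 9, u = -4, the precondition holds but the weakest precondition fails.
Answer: invalid
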